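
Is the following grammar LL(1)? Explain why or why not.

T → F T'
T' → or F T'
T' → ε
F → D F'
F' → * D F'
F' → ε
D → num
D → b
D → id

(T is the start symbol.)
Yes, the grammar is LL(1).

A grammar is LL(1) if for each non-terminal N with multiple productions, the predict sets of those productions are pairwise disjoint, where PREDICT(N → α) = (FIRST(α) \ {ε}) ∪ (FOLLOW(N) if α ⇒* ε).

Relevant sets:
  FOLLOW(T') = { $ }
  FOLLOW(F') = { $, 'or' }

For T':
  PREDICT(T' → or F T') = { 'or' }
  PREDICT(T' → ε) = { $ }
For F':
  PREDICT(F' → '*' D F') = { '*' }
  PREDICT(F' → ε) = { $, 'or' }
For D:
  PREDICT(D → num) = { 'num' }
  PREDICT(D → b) = { 'b' }
  PREDICT(D → id) = { 'id' }
T, F have a single production, so nothing to check there.

All predict sets are disjoint. The grammar IS LL(1).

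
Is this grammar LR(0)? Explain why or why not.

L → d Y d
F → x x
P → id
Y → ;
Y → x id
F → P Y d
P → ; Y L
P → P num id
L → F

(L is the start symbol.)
Augment with L' → L and build the canonical LR(0) collection (I0 = CLOSURE({[L' → . L]}), then GOTO on every symbol after a dot until no new states appear). It has 20 states:
  I0: { [F → . P Y d], [F → . x x], [L → . F], [L → . d Y d], [L' → . L], [P → . ; Y L], [P → . P num id], [P → . id] }  — shift
  I1: { [P → ; . Y L], [Y → . ;], [Y → . x id] }  — shift
  I2: { [L → F .] }  — reduce
  I3: { [L' → L .] }  — accept
  I4: { [F → P . Y d], [P → P . num id], [Y → . ;], [Y → . x id] }  — shift
  I5: { [L → d . Y d], [Y → . ;], [Y → . x id] }  — shift
  I6: { [P → id .] }  — reduce
  I7: { [F → x . x] }  — shift
  I8: { [F → x x .] }  — reduce
  I9: { [Y → ; .] }  — reduce
  I10: { [L → d Y . d] }  — shift
  I11: { [Y → x . id] }  — shift
  I12: { [Y → x id .] }  — reduce
  I13: { [L → d Y d .] }  — reduce
  I14: { [F → P Y . d] }  — shift
  I15: { [P → P num . id] }  — shift
  I16: { [P → P num id .] }  — reduce
  I17: { [F → P Y d .] }  — reduce
  I18: { [F → . P Y d], [F → . x x], [L → . F], [L → . d Y d], [P → . ; Y L], [P → . P num id], [P → . id], [P → ; Y . L] }  — shift
  I19: { [P → ; Y L .] }  — reduce

Every state is either a pure shift/goto state or contains exactly one complete item and nothing to shift — no conflicts. The grammar is LR(0).

Answer: Yes, the grammar is LR(0)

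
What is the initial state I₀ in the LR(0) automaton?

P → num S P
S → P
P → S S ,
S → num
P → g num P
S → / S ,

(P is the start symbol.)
{ [P → . S S ,], [P → . g num P], [P → . num S P], [P' → . P], [S → . / S ,], [S → . P], [S → . num] }

First, augment the grammar with P' → P
I₀ = CLOSURE({ [P' → . P] }):
  [P' → . P] has the dot before P: add [P → . num S P], [P → . S S ,], [P → . g num P]
  [P → . S S ,] has the dot before S: add [S → . P], [S → . num], [S → . / S ,]
No further items can be added.

I₀ = { [P → . S S ,], [P → . g num P], [P → . num S P], [P' → . P], [S → . / S ,], [S → . P], [S → . num] }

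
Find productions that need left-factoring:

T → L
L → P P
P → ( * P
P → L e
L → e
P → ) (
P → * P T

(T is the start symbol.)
No, left-factoring is not needed

Left-factoring is needed when two productions for the same non-terminal
share a common prefix on the right-hand side.

Productions for L:
  L → P P
  L → e
Productions for P:
  P → ( * P
  P → L e
  P → ) (
  P → * P T

No common prefixes found.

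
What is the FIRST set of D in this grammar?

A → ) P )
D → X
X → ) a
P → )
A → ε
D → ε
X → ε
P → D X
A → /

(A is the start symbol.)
{ ')', ε }

To compute FIRST(D), examine every production with D on the left-hand side, reading each right-hand side left to right until a non-nullable symbol is reached.

FIRST sets of the other non-terminals involved (by the same procedure, iterated to a fixed point):
  FIRST(X) = { ')', ε }

From D → X:
  - X is a non-terminal: add FIRST(X) \ {ε} = { ')' }
    X is nullable and nothing follows, so the whole right-hand side can vanish: ε ∈ FIRST(D)
From D → ε:
  - ε-production, so ε ∈ FIRST(D)

Collecting: FIRST(D) = { ')', ε }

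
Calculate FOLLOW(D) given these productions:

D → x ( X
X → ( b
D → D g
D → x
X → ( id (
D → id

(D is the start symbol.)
To compute FOLLOW(D), find every occurrence of D on a right-hand side N → α D β: add FIRST(β) \ {ε}, and if β is empty or nullable also add FOLLOW(N). Iterate to a fixed point.

D is the start symbol, so $ ∈ FOLLOW(D).
In D → D g: D is followed by g, add FIRST(g) \ {ε} = { 'g' }

Taking the union: FOLLOW(D) = { $, 'g' }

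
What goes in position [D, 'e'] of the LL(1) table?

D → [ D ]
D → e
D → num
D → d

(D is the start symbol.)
To find M[D, 'e'], we find productions for D where 'e' is in the predict set (PREDICT(N → α) = (FIRST(α) \ {ε}) ∪ (FOLLOW(N) if α ⇒* ε)).

D → [ D ]: PREDICT = { '[' }
D → e: PREDICT = { 'e' }
  'e' is in predict set, so this production goes in M[D, 'e']
D → num: PREDICT = { 'num' }
D → d: PREDICT = { 'd' }

M[D, 'e'] = D → e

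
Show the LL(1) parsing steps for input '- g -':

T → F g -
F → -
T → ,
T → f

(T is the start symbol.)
LL(1) parsing maintains a stack (initially the start symbol over $) and the input. At each step: if the stack top is a terminal, match it against the current input token; if it is a non-terminal N, replace it with the RHS of M[N, lookahead] (the unique production whose predict set contains the lookahead).

Stack is shown with the top on the left.

Stack    Input    Action
------------------------
T $      - g - $  output T → F g -
F g - $  - g - $  output F → -
- g - $  - g - $  match '-'
g - $    g - $    match 'g'
- $      - $      match '-'
$        $        accept

The string is accepted.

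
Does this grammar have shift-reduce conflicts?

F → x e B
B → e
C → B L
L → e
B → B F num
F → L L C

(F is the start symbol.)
A shift-reduce conflict occurs when an LR(0) state has both:
  - a complete (reduce) item [A → α .] (dot at the end), and
  - a shift item [B → β . c γ] (dot before a terminal).

Augment with F' → F and build the canonical LR(0) collection (I0 = CLOSURE({[F' → . F]}), then GOTO on every symbol after a dot until no new states appear). It has 14 states:
  I0: { [F → . L L C], [F → . x e B], [F' → . F], [L → . e] }  — shift
  I1: { [F' → F .] }  — accept
  I2: { [F → L . L C], [L → . e] }  — shift
  I3: { [L → e .] }  — reduce
  I4: { [F → x . e B] }  — shift
  I5: { [B → . B F num], [B → . e], [F → x e . B] }  — shift
  I6: { [B → B . F num], [F → . L L C], [F → . x e B], [F → x e B .], [L → . e] }  — shift, reduce
  I7: { [B → e .] }  — reduce
  I8: { [B → B F . num] }  — shift
  I9: { [B → B F num .] }  — reduce
  I10: { [B → . B F num], [B → . e], [C → . B L], [F → L L . C] }  — shift
  I11: { [B → B . F num], [C → B . L], [F → . L L C], [F → . x e B], [L → . e] }  — shift
  I12: { [F → L L C .] }  — reduce
  I13: { [C → B L .], [F → L . L C], [L → . e] }  — shift, reduce

I6 contains reduce item [F → x e B .] and shift items [F → . x e B], [L → . e] — shift-reduce conflict.
I13 contains reduce item [C → B L .] and shift item [L → . e] — shift-reduce conflict.

Answer: Yes — I6: [F → x e B .] vs [F → . x e B]; I13: [C → B L .] vs [L → . e]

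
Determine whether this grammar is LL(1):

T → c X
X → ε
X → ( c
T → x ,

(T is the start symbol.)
Yes, the grammar is LL(1).

A grammar is LL(1) if for each non-terminal N with multiple productions, the predict sets of those productions are pairwise disjoint, where PREDICT(N → α) = (FIRST(α) \ {ε}) ∪ (FOLLOW(N) if α ⇒* ε).

Relevant sets:
  FOLLOW(X) = { $ }

For T:
  PREDICT(T → c X) = { 'c' }
  PREDICT(T → x ',') = { 'x' }
For X:
  PREDICT(X → ε) = { $ }
  PREDICT(X → '(' c) = { '(' }

All predict sets are disjoint. The grammar IS LL(1).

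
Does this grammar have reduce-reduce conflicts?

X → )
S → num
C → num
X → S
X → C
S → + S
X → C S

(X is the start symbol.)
Yes — I6: [C → num .] vs [S → num .]

A reduce-reduce conflict occurs when an LR(0) state has two complete items [A → α .] and [B → β .] — both call for a reduction, and with no lookahead the parser cannot choose between them.

Augment with X' → X and build the canonical LR(0) collection (I0 = CLOSURE({[X' → . X]}), then GOTO on every symbol after a dot until no new states appear). It has 10 states:
  I0: { [C → . num], [S → . + S], [S → . num], [X → . )], [X → . C S], [X → . C], [X → . S], [X' → . X] }  — shift
  I1: { [X → ) .] }  — reduce
  I2: { [S → + . S], [S → . + S], [S → . num] }  — shift
  I3: { [S → . + S], [S → . num], [X → C . S], [X → C .] }  — shift, reduce
  I4: { [X → S .] }  — reduce
  I5: { [X' → X .] }  — accept
  I6: { [C → num .], [S → num .] }  — 2 reduces
  I7: { [X → C S .] }  — reduce
  I8: { [S → num .] }  — reduce
  I9: { [S → + S .] }  — reduce

I6 contains complete items [C → num .], [S → num .] — reduce-reduce conflict.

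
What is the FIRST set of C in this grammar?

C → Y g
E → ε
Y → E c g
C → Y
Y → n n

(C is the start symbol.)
To compute FIRST(C), examine every production with C on the left-hand side, reading each right-hand side left to right until a non-nullable symbol is reached.

FIRST sets of the other non-terminals involved (by the same procedure, iterated to a fixed point):
  FIRST(Y) = { 'c', 'n' }

From C → Y g:
  - Y is a non-terminal: add FIRST(Y) \ {ε} = { 'c', 'n' }
    Y is not nullable, so stop
From C → Y:
  - Y is a non-terminal: add FIRST(Y) \ {ε} = { 'c', 'n' }
    Y is not nullable, so stop

Collecting: FIRST(C) = { 'c', 'n' }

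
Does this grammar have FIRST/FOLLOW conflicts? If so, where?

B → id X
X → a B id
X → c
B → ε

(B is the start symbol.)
A FIRST/FOLLOW conflict occurs when a non-terminal N has a nullable alternative N → β (β ⇒* ε) and another alternative N → α with FIRST(α) ∩ FOLLOW(N) ≠ ∅: on such a lookahead the parser cannot decide between expanding α and letting N vanish via β.

Nullable non-terminals: B.

B: nullable alternative(s) B → ε; FOLLOW(B) = { $, 'id' }
  B → id X: FIRST \ {ε} = { 'id' } — overlaps FOLLOW(B) on { 'id' }: CONFLICT
  B → ε: FIRST \ {ε} = { } — this is the only nullable alternative, skip

X has no nullable alternative, so no FIRST/FOLLOW check is needed there.

So the grammar has 1 FIRST/FOLLOW conflict (marked CONFLICT above).

Answer: Yes. B → id X with FOLLOW(B) on { 'id' }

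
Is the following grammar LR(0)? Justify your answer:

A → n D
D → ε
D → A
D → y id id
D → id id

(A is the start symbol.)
No. Shift-reduce conflict between [D → .] and [A → . n D]

Augment with A' → A and build the canonical LR(0) collection (I0 = CLOSURE({[A' → . A]}), then GOTO on every symbol after a dot until no new states appear). It has 10 states:
  I0: { [A → . n D], [A' → . A] }  — shift
  I1: { [A' → A .] }  — accept
  I2: { [A → . n D], [A → n . D], [D → . A], [D → . id id], [D → . y id id], [D → .] }  — shift, reduce
  I3: { [D → A .] }  — reduce
  I4: { [A → n D .] }  — reduce
  I5: { [D → id . id] }  — shift
  I6: { [D → y . id id] }  — shift
  I7: { [D → y id . id] }  — shift
  I8: { [D → y id id .] }  — reduce
  I9: { [D → id id .] }  — reduce

Conflict in state I2:
  Shift-reduce conflict between [D → .] and [A → . n D]
So the grammar is NOT LR(0).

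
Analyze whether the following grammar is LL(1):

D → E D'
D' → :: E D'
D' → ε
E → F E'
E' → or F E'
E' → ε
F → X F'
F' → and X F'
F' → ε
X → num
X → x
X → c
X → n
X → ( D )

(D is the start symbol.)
Yes, the grammar is LL(1).

A grammar is LL(1) if for each non-terminal N with multiple productions, the predict sets of those productions are pairwise disjoint, where PREDICT(N → α) = (FIRST(α) \ {ε}) ∪ (FOLLOW(N) if α ⇒* ε).

Relevant sets:
  FOLLOW(D') = { $, ')' }
  FOLLOW(E') = { $, ')', '::' }
  FOLLOW(F') = { $, ')', '::', 'or' }

For D':
  PREDICT(D' → :: E D') = { '::' }
  PREDICT(D' → ε) = { $, ')' }
For E':
  PREDICT(E' → or F E') = { 'or' }
  PREDICT(E' → ε) = { $, ')', '::' }
For F':
  PREDICT(F' → and X F') = { 'and' }
  PREDICT(F' → ε) = { $, ')', '::', 'or' }
For X:
  PREDICT(X → num) = { 'num' }
  PREDICT(X → x) = { 'x' }
  PREDICT(X → c) = { 'c' }
  PREDICT(X → n) = { 'n' }
  PREDICT(X → '(' D ')') = { '(' }
D, E, F have a single production, so nothing to check there.

All predict sets are disjoint. The grammar IS LL(1).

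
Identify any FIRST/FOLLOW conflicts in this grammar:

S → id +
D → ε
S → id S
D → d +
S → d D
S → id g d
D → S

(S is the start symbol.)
A FIRST/FOLLOW conflict occurs when a non-terminal N has a nullable alternative N → β (β ⇒* ε) and another alternative N → α with FIRST(α) ∩ FOLLOW(N) ≠ ∅: on such a lookahead the parser cannot decide between expanding α and letting N vanish via β.

Nullable non-terminals: D.
FIRST sets used below: FIRST(S) = { 'd', 'id' }

D: nullable alternative(s) D → ε; FOLLOW(D) = { $ }
  D → ε: FIRST \ {ε} = { } — this is the only nullable alternative, skip
  D → d +: FIRST \ {ε} = { 'd' } — disjoint from FOLLOW(D)
  D → S: FIRST \ {ε} = { 'd', 'id' } — disjoint from FOLLOW(D)

S has no nullable alternative, so no FIRST/FOLLOW check is needed there.

No FIRST/FOLLOW conflicts found.

Answer: No FIRST/FOLLOW conflicts.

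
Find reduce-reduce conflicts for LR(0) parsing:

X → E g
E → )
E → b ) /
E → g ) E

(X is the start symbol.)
A reduce-reduce conflict occurs when an LR(0) state has two complete items [A → α .] and [B → β .] — both call for a reduction, and with no lookahead the parser cannot choose between them.

Augment with X' → X and build the canonical LR(0) collection (I0 = CLOSURE({[X' → . X]}), then GOTO on every symbol after a dot until no new states appear). It has 11 states:
  I0: { [E → . )], [E → . b ) /], [E → . g ) E], [X → . E g], [X' → . X] }  — shift
  I1: { [E → ) .] }  — reduce
  I2: { [X → E . g] }  — shift
  I3: { [X' → X .] }  — accept
  I4: { [E → b . ) /] }  — shift
  I5: { [E → g . ) E] }  — shift
  I6: { [E → . )], [E → . b ) /], [E → . g ) E], [E → g ) . E] }  — shift
  I7: { [E → g ) E .] }  — reduce
  I8: { [E → b ) . /] }  — shift
  I9: { [E → b ) / .] }  — reduce
  I10: { [X → E g .] }  — reduce

No state contains more than one complete item.

Answer: No reduce-reduce conflicts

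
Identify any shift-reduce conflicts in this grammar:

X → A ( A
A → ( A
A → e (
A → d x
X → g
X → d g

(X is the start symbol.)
Augment with X' → X and build the canonical LR(0) collection (I0 = CLOSURE({[X' → . X]}), then GOTO on every symbol after a dot until no new states appear). It has 14 states:
  I0: { [A → . ( A], [A → . d x], [A → . e (], [X → . A ( A], [X → . d g], [X → . g], [X' → . X] }  — shift
  I1: { [A → ( . A], [A → . ( A], [A → . d x], [A → . e (] }  — shift
  I2: { [X → A . ( A] }  — shift
  I3: { [X' → X .] }  — accept
  I4: { [A → d . x], [X → d . g] }  — shift
  I5: { [A → e . (] }  — shift
  I6: { [X → g .] }  — reduce
  I7: { [A → e ( .] }  — reduce
  I8: { [X → d g .] }  — reduce
  I9: { [A → d x .] }  — reduce
  I10: { [A → . ( A], [A → . d x], [A → . e (], [X → A ( . A] }  — shift
  I11: { [X → A ( A .] }  — reduce
  I12: { [A → d . x] }  — shift
  I13: { [A → ( A .] }  — reduce

No state contains both a complete item and a shift item.

Answer: No shift-reduce conflicts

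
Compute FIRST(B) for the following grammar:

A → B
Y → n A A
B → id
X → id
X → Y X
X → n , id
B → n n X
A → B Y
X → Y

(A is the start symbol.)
{ 'id', 'n' }

To compute FIRST(B), examine every production with B on the left-hand side, reading each right-hand side left to right until a non-nullable symbol is reached.

From B → id:
  - id is a terminal: add 'id' and stop
From B → n n X:
  - n is a terminal: add 'n' and stop

Collecting: FIRST(B) = { 'id', 'n' }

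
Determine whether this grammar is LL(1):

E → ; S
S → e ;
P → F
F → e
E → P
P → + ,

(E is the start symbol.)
A grammar is LL(1) if for each non-terminal N with multiple productions, the predict sets of those productions are pairwise disjoint, where PREDICT(N → α) = (FIRST(α) \ {ε}) ∪ (FOLLOW(N) if α ⇒* ε).

Relevant sets:
  FIRST(P) = { '+', 'e' }
  FIRST(F) = { 'e' }

For E:
  PREDICT(E → ';' S) = { ';' }
  PREDICT(E → P) = { '+', 'e' }
For P:
  PREDICT(P → F) = { 'e' }
  PREDICT(P → '+' ',') = { '+' }
S, F have a single production, so nothing to check there.

All predict sets are disjoint. The grammar IS LL(1).

Answer: Yes, the grammar is LL(1).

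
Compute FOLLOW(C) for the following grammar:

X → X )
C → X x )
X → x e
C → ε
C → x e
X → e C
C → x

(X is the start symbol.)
To compute FOLLOW(C), find every occurrence of C on a right-hand side N → α C β: add FIRST(β) \ {ε}, and if β is empty or nullable also add FOLLOW(N). Iterate to a fixed point.

In X → e C: C is at the end, add FOLLOW(X)

The FOLLOW sets referred to above (computed the same way, to a fixed point):
  FOLLOW(X) = { $, ')', 'x' }

Taking the union: FOLLOW(C) = { $, ')', 'x' }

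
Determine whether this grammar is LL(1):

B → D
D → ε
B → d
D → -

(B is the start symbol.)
Yes, the grammar is LL(1).

A grammar is LL(1) if for each non-terminal N with multiple productions, the predict sets of those productions are pairwise disjoint, where PREDICT(N → α) = (FIRST(α) \ {ε}) ∪ (FOLLOW(N) if α ⇒* ε).

Relevant sets:
  FIRST(D) = { '-', ε }
  FOLLOW(B) = { $ }
  FOLLOW(D) = { $ }

For B:
  PREDICT(B → D) = { $, '-' }
  PREDICT(B → d) = { 'd' }
For D:
  PREDICT(D → ε) = { $ }
  PREDICT(D → '-') = { '-' }

All predict sets are disjoint. The grammar IS LL(1).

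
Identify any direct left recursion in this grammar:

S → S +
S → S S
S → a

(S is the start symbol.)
Yes, S is left-recursive

S → S +: LEFT RECURSIVE (starts with S)
S → S S: LEFT RECURSIVE (starts with S)
S → a: starts with a

The grammar has direct left recursion on: S.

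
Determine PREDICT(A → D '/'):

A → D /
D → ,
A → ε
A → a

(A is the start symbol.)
{ ',' }

PREDICT(A → D '/') = (FIRST(RHS) \ {ε}) ∪ (FOLLOW(A) if ε ∈ FIRST(RHS), i.e. RHS ⇒* ε)
FIRST(D) = { ',' }
FIRST(D '/') = { ',' }
ε ∉ FIRST(D '/'), so FOLLOW(A) is not added.
PREDICT(A → D '/') = { ',' }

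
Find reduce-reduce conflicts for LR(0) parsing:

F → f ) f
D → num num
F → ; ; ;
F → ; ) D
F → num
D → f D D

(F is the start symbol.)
A reduce-reduce conflict occurs when an LR(0) state has two complete items [A → α .] and [B → β .] — both call for a reduction, and with no lookahead the parser cannot choose between them.

Augment with F' → F and build the canonical LR(0) collection (I0 = CLOSURE({[F' → . F]}), then GOTO on every symbol after a dot until no new states appear). It has 16 states:
  I0: { [F → . ; ) D], [F → . ; ; ;], [F → . f ) f], [F → . num], [F' → . F] }  — shift
  I1: { [F → ; . ) D], [F → ; . ; ;] }  — shift
  I2: { [F' → F .] }  — accept
  I3: { [F → f . ) f] }  — shift
  I4: { [F → num .] }  — reduce
  I5: { [F → f ) . f] }  — shift
  I6: { [F → f ) f .] }  — reduce
  I7: { [D → . f D D], [D → . num num], [F → ; ) . D] }  — shift
  I8: { [F → ; ; . ;] }  — shift
  I9: { [F → ; ; ; .] }  — reduce
  I10: { [F → ; ) D .] }  — reduce
  I11: { [D → . f D D], [D → . num num], [D → f . D D] }  — shift
  I12: { [D → num . num] }  — shift
  I13: { [D → num num .] }  — reduce
  I14: { [D → . f D D], [D → . num num], [D → f D . D] }  — shift
  I15: { [D → f D D .] }  — reduce

No state contains more than one complete item.

Answer: No reduce-reduce conflicts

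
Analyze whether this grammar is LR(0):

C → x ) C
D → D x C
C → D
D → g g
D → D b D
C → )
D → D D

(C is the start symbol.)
No. Shift-reduce conflict between [C → D .] and [D → D . b D]

Augment with C' → C and build the canonical LR(0) collection (I0 = CLOSURE({[C' → . C]}), then GOTO on every symbol after a dot until no new states appear). It has 14 states:
  I0: { [C → . )], [C → . D], [C → . x ) C], [C' → . C], [D → . D D], [D → . D b D], [D → . D x C], [D → . g g] }  — shift
  I1: { [C → ) .] }  — reduce
  I2: { [C' → C .] }  — accept
  I3: { [C → D .], [D → . D D], [D → . D b D], [D → . D x C], [D → . g g], [D → D . D], [D → D . b D], [D → D . x C] }  — shift, reduce
  I4: { [D → g . g] }  — shift
  I5: { [C → x . ) C] }  — shift
  I6: { [C → . )], [C → . D], [C → . x ) C], [C → x ) . C], [D → . D D], [D → . D b D], [D → . D x C], [D → . g g] }  — shift
  I7: { [C → x ) C .] }  — reduce
  I8: { [D → g g .] }  — reduce
  I9: { [D → . D D], [D → . D b D], [D → . D x C], [D → . g g], [D → D . D], [D → D . b D], [D → D . x C], [D → D D .] }  — shift, reduce
  I10: { [D → . D D], [D → . D b D], [D → . D x C], [D → . g g], [D → D b . D] }  — shift
  I11: { [C → . )], [C → . D], [C → . x ) C], [D → . D D], [D → . D b D], [D → . D x C], [D → . g g], [D → D x . C] }  — shift
  I12: { [D → D x C .] }  — reduce
  I13: { [D → . D D], [D → . D b D], [D → . D x C], [D → . g g], [D → D . D], [D → D . b D], [D → D . x C], [D → D b D .] }  — shift, reduce

Conflict in state I3:
  Shift-reduce conflict between [C → D .] and [D → D . b D]
So the grammar is NOT LR(0).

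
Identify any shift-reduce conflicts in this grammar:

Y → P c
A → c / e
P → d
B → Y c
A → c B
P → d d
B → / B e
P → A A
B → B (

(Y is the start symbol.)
Augment with Y' → Y and build the canonical LR(0) collection (I0 = CLOSURE({[Y' → . Y]}), then GOTO on every symbol after a dot until no new states appear). It has 18 states:
  I0: { [A → . c / e], [A → . c B], [P → . A A], [P → . d d], [P → . d], [Y → . P c], [Y' → . Y] }  — shift
  I1: { [A → . c / e], [A → . c B], [P → A . A] }  — shift
  I2: { [Y → P . c] }  — shift
  I3: { [Y' → Y .] }  — accept
  I4: { [A → . c / e], [A → . c B], [A → c . / e], [A → c . B], [B → . / B e], [B → . B (], [B → . Y c], [P → . A A], [P → . d d], [P → . d], [Y → . P c] }  — shift
  I5: { [P → d . d], [P → d .] }  — shift, reduce
  I6: { [P → d d .] }  — reduce
  I7: { [A → . c / e], [A → . c B], [A → c / . e], [B → . / B e], [B → . B (], [B → . Y c], [B → / . B e], [P → . A A], [P → . d d], [P → . d], [Y → . P c] }  — shift
  I8: { [A → c B .], [B → B . (] }  — shift, reduce
  I9: { [B → Y . c] }  — shift
  I10: { [B → Y c .] }  — reduce
  I11: { [B → B ( .] }  — reduce
  I12: { [A → . c / e], [A → . c B], [B → . / B e], [B → . B (], [B → . Y c], [B → / . B e], [P → . A A], [P → . d d], [P → . d], [Y → . P c] }  — shift
  I13: { [B → / B . e], [B → B . (] }  — shift
  I14: { [A → c / e .] }  — reduce
  I15: { [B → / B e .] }  — reduce
  I16: { [Y → P c .] }  — reduce
  I17: { [P → A A .] }  — reduce

I5 contains reduce item [P → d .] and shift item [P → d . d] — shift-reduce conflict.
I8 contains reduce item [A → c B .] and shift item [B → B . (] — shift-reduce conflict.

Answer: Yes — I5: [P → d .] vs [P → d . d]; I8: [A → c B .] vs [B → B . (]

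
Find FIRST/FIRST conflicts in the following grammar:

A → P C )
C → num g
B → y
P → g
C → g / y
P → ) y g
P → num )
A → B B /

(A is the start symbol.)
A FIRST/FIRST conflict occurs when two productions N → α and N → β for the same non-terminal have FIRST(α) ∩ FIRST(β) ≠ ∅ (with ε ∈ FIRST of a nullable right-hand side, so two nullable alternatives also conflict).

FIRST sets of the non-terminals at (or reachable through a nullable prefix from) the front of some alternative:
  FIRST(P) = { ')', 'g', 'num' }
  FIRST(B) = { 'y' }

Productions for A:
  A → P C ): FIRST = { ')', 'g', 'num' }
  A → B B /: FIRST = { 'y' }
Productions for C:
  C → num g: FIRST = { 'num' }
  C → g / y: FIRST = { 'g' }
Productions for P:
  P → g: FIRST = { 'g' }
  P → ) y g: FIRST = { ')' }
  P → num ): FIRST = { 'num' }
B has only one production, so no FIRST/FIRST conflict is possible there.

All alternatives of each non-terminal have pairwise disjoint FIRST sets.

Answer: No FIRST/FIRST conflicts.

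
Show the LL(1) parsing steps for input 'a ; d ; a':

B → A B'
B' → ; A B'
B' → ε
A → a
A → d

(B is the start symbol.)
Stack is shown with the top on the left.

Stack     Input        Action
-----------------------------
B $       a ; d ; a $  output B → A B'
A B' $    a ; d ; a $  output A → a
a B' $    a ; d ; a $  match 'a'
B' $      ; d ; a $    output B' → ; A B'
; A B' $  ; d ; a $    match ';'
A B' $    d ; a $      output A → d
d B' $    d ; a $      match 'd'
B' $      ; a $        output B' → ; A B'
; A B' $  ; a $        match ';'
A B' $    a $          output A → a
a B' $    a $          match 'a'
B' $      $            output B' → ε
$         $            accept

The string is accepted.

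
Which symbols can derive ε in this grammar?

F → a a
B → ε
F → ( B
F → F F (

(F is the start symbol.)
{ 'B' }

A non-terminal is nullable if it can derive ε (the empty string): either it has an ε-production, or it has a production whose right-hand side consists entirely of nullable non-terminals.

ε-productions: B → ε
So B is immediately nullable.
No further non-terminal can be added: every production for the remaining non-terminals contains a terminal or a non-nullable non-terminal.
Nullable = { 'B' }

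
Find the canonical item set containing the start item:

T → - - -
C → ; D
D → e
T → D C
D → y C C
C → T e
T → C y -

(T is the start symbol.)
{ [C → . ; D], [C → . T e], [D → . e], [D → . y C C], [T → . - - -], [T → . C y -], [T → . D C], [T' → . T] }

First, augment the grammar with T' → T
I₀ = CLOSURE({ [T' → . T] }):
  [T' → . T] has the dot before T: add [T → . - - -], [T → . D C], [T → . C y -]
  [T → . D C] has the dot before D: add [D → . e], [D → . y C C]
  [T → . C y -] has the dot before C: add [C → . ; D], [C → . T e]
No further items can be added.

I₀ = { [C → . ; D], [C → . T e], [D → . e], [D → . y C C], [T → . - - -], [T → . C y -], [T → . D C], [T' → . T] }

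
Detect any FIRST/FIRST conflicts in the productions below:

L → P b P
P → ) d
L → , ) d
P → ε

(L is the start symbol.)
FIRST sets of the non-terminals at (or reachable through a nullable prefix from) the front of some alternative:
  FIRST(P) = { ')', ε }

Productions for L:
  L → P b P: FIRST = { ')', 'b' }
  L → , ) d: FIRST = { ',' }
Productions for P:
  P → ) d: FIRST = { ')' }
  P → ε: FIRST = { ε }

All alternatives of each non-terminal have pairwise disjoint FIRST sets.

Answer: No FIRST/FIRST conflicts.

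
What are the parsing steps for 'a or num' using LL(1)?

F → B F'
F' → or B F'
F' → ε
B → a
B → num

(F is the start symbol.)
LL(1) parsing maintains a stack (initially the start symbol over $) and the input. At each step: if the stack top is a terminal, match it against the current input token; if it is a non-terminal N, replace it with the RHS of M[N, lookahead] (the unique production whose predict set contains the lookahead).

Stack is shown with the top on the left.

Stack      Input       Action
-----------------------------
F $        a or num $  output F → B F'
B F' $     a or num $  output B → a
a F' $     a or num $  match 'a'
F' $       or num $    output F' → or B F'
or B F' $  or num $    match 'or'
B F' $     num $       output B → num
num F' $   num $       match 'num'
F' $       $           output F' → ε
$          $           accept

The string is accepted.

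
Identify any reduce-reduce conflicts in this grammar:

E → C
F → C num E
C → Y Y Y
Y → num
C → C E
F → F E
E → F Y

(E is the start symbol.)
Augment with E' → E and build the canonical LR(0) collection (I0 = CLOSURE({[E' → . E]}), then GOTO on every symbol after a dot until no new states appear). It has 13 states:
  I0: { [C → . C E], [C → . Y Y Y], [E → . C], [E → . F Y], [E' → . E], [F → . C num E], [F → . F E], [Y → . num] }  — shift
  I1: { [C → . C E], [C → . Y Y Y], [C → C . E], [E → . C], [E → . F Y], [E → C .], [F → . C num E], [F → . F E], [F → C . num E], [Y → . num] }  — shift, reduce
  I2: { [E' → E .] }  — accept
  I3: { [C → . C E], [C → . Y Y Y], [E → . C], [E → . F Y], [E → F . Y], [F → . C num E], [F → . F E], [F → F . E], [Y → . num] }  — shift
  I4: { [C → Y . Y Y], [Y → . num] }  — shift
  I5: { [Y → num .] }  — reduce
  I6: { [C → Y Y . Y], [Y → . num] }  — shift
  I7: { [C → Y Y Y .] }  — reduce
  I8: { [F → F E .] }  — reduce
  I9: { [C → Y . Y Y], [E → F Y .], [Y → . num] }  — shift, reduce
  I10: { [C → C E .] }  — reduce
  I11: { [C → . C E], [C → . Y Y Y], [E → . C], [E → . F Y], [F → . C num E], [F → . F E], [F → C num . E], [Y → . num], [Y → num .] }  — shift, reduce
  I12: { [F → C num E .] }  — reduce

No state contains more than one complete item.

Answer: No reduce-reduce conflicts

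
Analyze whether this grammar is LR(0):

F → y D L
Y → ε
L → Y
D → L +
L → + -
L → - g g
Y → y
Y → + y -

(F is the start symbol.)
Augment with F' → F and build the canonical LR(0) collection (I0 = CLOSURE({[F' → . F]}), then GOTO on every symbol after a dot until no new states appear). It has 16 states:
  I0: { [F → . y D L], [F' → . F] }  — shift
  I1: { [F' → F .] }  — accept
  I2: { [D → . L +], [F → y . D L], [L → . + -], [L → . - g g], [L → . Y], [Y → . + y -], [Y → . y], [Y → .] }  — shift, reduce
  I3: { [L → + . -], [Y → + . y -] }  — shift
  I4: { [L → - . g g] }  — shift
  I5: { [F → y D . L], [L → . + -], [L → . - g g], [L → . Y], [Y → . + y -], [Y → . y], [Y → .] }  — shift, reduce
  I6: { [D → L . +] }  — shift
  I7: { [L → Y .] }  — reduce
  I8: { [Y → y .] }  — reduce
  I9: { [D → L + .] }  — reduce
  I10: { [F → y D L .] }  — reduce
  I11: { [L → - g . g] }  — shift
  I12: { [L → - g g .] }  — reduce
  I13: { [L → + - .] }  — reduce
  I14: { [Y → + y . -] }  — shift
  I15: { [Y → + y - .] }  — reduce

Conflict in state I2:
  Shift-reduce conflict between [Y → .] and [L → . + -]
So the grammar is NOT LR(0).

Answer: No. Shift-reduce conflict between [Y → .] and [L → . + -]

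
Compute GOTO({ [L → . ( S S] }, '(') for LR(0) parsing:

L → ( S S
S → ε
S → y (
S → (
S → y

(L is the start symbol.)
{ [L → ( . S S], [S → . (], [S → . y (], [S → . y], [S → .] }

GOTO(I, '(') = CLOSURE({ [A → αX.β] : [A → α.Xβ] ∈ I, X = '(' })

Items with dot before '(', with the dot advanced:
  [L → . ( S S] → [L → ( . S S]
Closure of the advanced items:
  [L → ( . S S] has the dot before S: add [S → .], [S → . y (], [S → . (], [S → . y]

GOTO = { [L → ( . S S], [S → . (], [S → . y (], [S → . y], [S → .] }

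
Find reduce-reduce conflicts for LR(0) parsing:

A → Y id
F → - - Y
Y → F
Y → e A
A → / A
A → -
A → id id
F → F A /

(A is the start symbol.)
A reduce-reduce conflict occurs when an LR(0) state has two complete items [A → α .] and [B → β .] — both call for a reduction, and with no lookahead the parser cannot choose between them.

Augment with A' → A and build the canonical LR(0) collection (I0 = CLOSURE({[A' → . A]}), then GOTO on every symbol after a dot until no new states appear). It has 17 states:
  I0: { [A → . -], [A → . / A], [A → . Y id], [A → . id id], [A' → . A], [F → . - - Y], [F → . F A /], [Y → . F], [Y → . e A] }  — shift
  I1: { [A → - .], [F → - . - Y] }  — shift, reduce
  I2: { [A → . -], [A → . / A], [A → . Y id], [A → . id id], [A → / . A], [F → . - - Y], [F → . F A /], [Y → . F], [Y → . e A] }  — shift
  I3: { [A' → A .] }  — accept
  I4: { [A → . -], [A → . / A], [A → . Y id], [A → . id id], [F → . - - Y], [F → . F A /], [F → F . A /], [Y → . F], [Y → . e A], [Y → F .] }  — shift, reduce
  I5: { [A → Y . id] }  — shift
  I6: { [A → . -], [A → . / A], [A → . Y id], [A → . id id], [F → . - - Y], [F → . F A /], [Y → . F], [Y → . e A], [Y → e . A] }  — shift
  I7: { [A → id . id] }  — shift
  I8: { [A → id id .] }  — reduce
  I9: { [Y → e A .] }  — reduce
  I10: { [A → Y id .] }  — reduce
  I11: { [F → F A . /] }  — shift
  I12: { [F → F A / .] }  — reduce
  I13: { [A → / A .] }  — reduce
  I14: { [F → - - . Y], [F → . - - Y], [F → . F A /], [Y → . F], [Y → . e A] }  — shift
  I15: { [F → - . - Y] }  — shift
  I16: { [F → - - Y .] }  — reduce

No state contains more than one complete item.

Answer: No reduce-reduce conflicts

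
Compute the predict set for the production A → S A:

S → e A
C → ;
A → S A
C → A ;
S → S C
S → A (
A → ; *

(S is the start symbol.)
PREDICT(A → S A) = (FIRST(RHS) \ {ε}) ∪ (FOLLOW(A) if ε ∈ FIRST(RHS), i.e. RHS ⇒* ε)
FIRST(S) = { ';', 'e' }
FIRST(S A) = { ';', 'e' }
ε ∉ FIRST(S A), so FOLLOW(A) is not added.
PREDICT(A → S A) = { ';', 'e' }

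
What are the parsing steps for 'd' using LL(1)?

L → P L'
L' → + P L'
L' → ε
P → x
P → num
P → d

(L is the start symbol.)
Stack is shown with the top on the left.

Stack   Input  Action
---------------------
L $     d $    output L → P L'
P L' $  d $    output P → d
d L' $  d $    match 'd'
L' $    $      output L' → ε
$       $      accept

The string is accepted.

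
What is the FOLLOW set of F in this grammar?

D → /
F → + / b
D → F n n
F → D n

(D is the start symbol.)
{ 'n' }

To compute FOLLOW(F), find every occurrence of F on a right-hand side N → α F β: add FIRST(β) \ {ε}, and if β is empty or nullable also add FOLLOW(N). Iterate to a fixed point.

In D → F n n: F is followed by n n, add FIRST(n n) \ {ε} = { 'n' }

Taking the union: FOLLOW(F) = { 'n' }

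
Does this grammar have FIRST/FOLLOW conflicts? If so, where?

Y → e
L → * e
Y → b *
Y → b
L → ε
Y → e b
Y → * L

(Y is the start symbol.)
No FIRST/FOLLOW conflicts.

A FIRST/FOLLOW conflict occurs when a non-terminal N has a nullable alternative N → β (β ⇒* ε) and another alternative N → α with FIRST(α) ∩ FOLLOW(N) ≠ ∅: on such a lookahead the parser cannot decide between expanding α and letting N vanish via β.

Nullable non-terminals: L.

L: nullable alternative(s) L → ε; FOLLOW(L) = { $ }
  L → * e: FIRST \ {ε} = { '*' } — disjoint from FOLLOW(L)
  L → ε: FIRST \ {ε} = { } — this is the only nullable alternative, skip

Y has no nullable alternative, so no FIRST/FOLLOW check is needed there.

No FIRST/FOLLOW conflicts found.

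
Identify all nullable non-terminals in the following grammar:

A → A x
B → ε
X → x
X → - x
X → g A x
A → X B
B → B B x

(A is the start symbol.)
{ 'B' }

A non-terminal is nullable if it can derive ε (the empty string): either it has an ε-production, or it has a production whose right-hand side consists entirely of nullable non-terminals.

ε-productions: B → ε
So B is immediately nullable.
No further non-terminal can be added: every production for the remaining non-terminals contains a terminal or a non-nullable non-terminal.
Nullable = { 'B' }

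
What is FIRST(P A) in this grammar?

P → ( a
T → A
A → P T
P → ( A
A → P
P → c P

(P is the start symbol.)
{ '(', 'c' }

FIRST sets of the non-terminals involved (from the grammar, by fixed-point iteration):
  FIRST(P) = { '(', 'c' }

To compute FIRST(P A), process the symbols left to right:
Symbol P is a non-terminal. Add FIRST(P) \ {ε} = { '(', 'c' }
P is not nullable (ε ∉ FIRST(P)), so stop here.
FIRST(P A) = { '(', 'c' }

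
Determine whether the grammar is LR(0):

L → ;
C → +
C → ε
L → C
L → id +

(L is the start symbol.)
No. Shift-reduce conflict between [C → .] and [C → . +]

A grammar is LR(0) if no state in the canonical LR(0) collection has:
  - both a shift item (dot before a terminal) and a complete item (shift-reduce conflict), or
  - two or more complete items (reduce-reduce conflict; the accept item [L' → L .] counts as a complete item here).

Augment with L' → L and build the canonical LR(0) collection (I0 = CLOSURE({[L' → . L]}), then GOTO on every symbol after a dot until no new states appear). It has 7 states:
  I0: { [C → . +], [C → .], [L → . ;], [L → . C], [L → . id +], [L' → . L] }  — shift, reduce
  I1: { [C → + .] }  — reduce
  I2: { [L → ; .] }  — reduce
  I3: { [L → C .] }  — reduce
  I4: { [L' → L .] }  — accept
  I5: { [L → id . +] }  — shift
  I6: { [L → id + .] }  — reduce

Conflict in state I0:
  Shift-reduce conflict between [C → .] and [C → . +]
So the grammar is NOT LR(0).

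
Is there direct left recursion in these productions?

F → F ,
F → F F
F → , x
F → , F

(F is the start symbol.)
Yes, F is left-recursive

F → F ,: LEFT RECURSIVE (starts with F)
F → F F: LEFT RECURSIVE (starts with F)
F → , x: starts with ','
F → , F: starts with ','

The grammar has direct left recursion on: F.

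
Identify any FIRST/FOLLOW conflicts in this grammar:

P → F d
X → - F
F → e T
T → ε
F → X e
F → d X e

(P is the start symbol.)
No FIRST/FOLLOW conflicts.

Nullable non-terminals: T.
T has a nullable alternative but only one production, so nothing to check.

F, P, X have no nullable alternative, so no FIRST/FOLLOW check is needed there.

No FIRST/FOLLOW conflicts found.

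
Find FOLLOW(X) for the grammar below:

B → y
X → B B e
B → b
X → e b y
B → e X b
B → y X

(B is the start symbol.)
{ $, 'b', 'e', 'y' }

In B → e X b: X is followed by b, add FIRST(b) \ {ε} = { 'b' }
In B → y X: X is at the end, add FOLLOW(B)

The FOLLOW sets referred to above (computed the same way, to a fixed point):
  FOLLOW(B) = { $, 'b', 'e', 'y' }

Taking the union: FOLLOW(X) = { $, 'b', 'e', 'y' }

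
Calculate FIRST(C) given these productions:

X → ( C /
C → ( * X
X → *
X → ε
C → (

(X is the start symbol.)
From C → ( * X:
  - '(' is a terminal: add '(' and stop
From C → (:
  - '(' is a terminal: add '(' and stop

Collecting: FIRST(C) = { '(' }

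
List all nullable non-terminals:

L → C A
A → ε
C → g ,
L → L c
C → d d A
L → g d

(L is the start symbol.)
{ 'A' }

A non-terminal is nullable if it can derive ε (the empty string): either it has an ε-production, or it has a production whose right-hand side consists entirely of nullable non-terminals.

ε-productions: A → ε
So A is immediately nullable.
No further non-terminal can be added: every production for the remaining non-terminals contains a terminal or a non-nullable non-terminal.
Nullable = { 'A' }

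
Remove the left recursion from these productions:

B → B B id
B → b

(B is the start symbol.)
B → b B'
B' → B id B'
B' → ε

B is directly left-recursive. The standard transformation for
  A → A α₁ | ... | A α_m | β₁ | ... | β_n
is
  A  → β₁ A' | ... | β_n A'
  A' → α₁ A' | ... | α_m A' | ε

B → b becomes B → b B'
B → B B id becomes B' → B id B'
Add B' → ε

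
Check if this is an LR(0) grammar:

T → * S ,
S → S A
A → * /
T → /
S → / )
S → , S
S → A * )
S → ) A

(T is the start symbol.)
No. Shift-reduce conflict between [S → , S .] and [A → . * /]

A grammar is LR(0) if no state in the canonical LR(0) collection has:
  - both a shift item (dot before a terminal) and a complete item (shift-reduce conflict), or
  - two or more complete items (reduce-reduce conflict; the accept item [T' → T .] counts as a complete item here).

Augment with T' → T and build the canonical LR(0) collection (I0 = CLOSURE({[T' → . T]}), then GOTO on every symbol after a dot until no new states appear). It has 18 states:
  I0: { [T → . * S ,], [T → . /], [T' → . T] }  — shift
  I1: { [A → . * /], [S → . ) A], [S → . , S], [S → . / )], [S → . A * )], [S → . S A], [T → * . S ,] }  — shift
  I2: { [T → / .] }  — reduce
  I3: { [T' → T .] }  — accept
  I4: { [A → . * /], [S → ) . A] }  — shift
  I5: { [A → * . /] }  — shift
  I6: { [A → . * /], [S → , . S], [S → . ) A], [S → . , S], [S → . / )], [S → . A * )], [S → . S A] }  — shift
  I7: { [S → / . )] }  — shift
  I8: { [S → A . * )] }  — shift
  I9: { [A → . * /], [S → S . A], [T → * S . ,] }  — shift
  I10: { [T → * S , .] }  — reduce
  I11: { [S → S A .] }  — reduce
  I12: { [S → A * . )] }  — shift
  I13: { [S → A * ) .] }  — reduce
  I14: { [S → / ) .] }  — reduce
  I15: { [A → . * /], [S → , S .], [S → S . A] }  — shift, reduce
  I16: { [A → * / .] }  — reduce
  I17: { [S → ) A .] }  — reduce

Conflict in state I15:
  Shift-reduce conflict between [S → , S .] and [A → . * /]
So the grammar is NOT LR(0).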